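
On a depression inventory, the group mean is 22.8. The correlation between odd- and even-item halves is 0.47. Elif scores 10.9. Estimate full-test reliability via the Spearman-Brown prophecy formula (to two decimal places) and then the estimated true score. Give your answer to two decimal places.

15.18

Spearman-Brown: ρ = 2r/(1 + r) = 2(0.47)/(1 + 0.47) = 0.940/1.47 = 0.6395 → 0.64
T̂ = ρX + (1 − ρ)μ
  = 0.64 × 10.9 + 0.36 × 22.8
  = 6.976 + 8.208
  = 15.184
  ≈ 15.18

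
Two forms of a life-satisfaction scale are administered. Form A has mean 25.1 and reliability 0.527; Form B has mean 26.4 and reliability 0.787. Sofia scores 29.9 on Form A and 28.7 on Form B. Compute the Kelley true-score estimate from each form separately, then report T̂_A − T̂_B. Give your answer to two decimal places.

T̂_A = 0.527(29.9) + 0.473(25.1) = 27.6296
T̂_B = 0.787(28.7) + 0.213(26.4) = 28.2101
T̂_A − T̂_B = -0.5805

-0.58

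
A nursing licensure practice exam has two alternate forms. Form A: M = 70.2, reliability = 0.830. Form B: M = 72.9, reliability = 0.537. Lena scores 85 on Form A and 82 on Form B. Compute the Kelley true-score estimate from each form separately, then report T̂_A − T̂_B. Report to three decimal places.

T̂_A = 0.830(85) + 0.170(70.2) = 82.48400
T̂_B = 0.537(82) + 0.463(72.9) = 77.78670
T̂_A − T̂_B = 4.69730

4.697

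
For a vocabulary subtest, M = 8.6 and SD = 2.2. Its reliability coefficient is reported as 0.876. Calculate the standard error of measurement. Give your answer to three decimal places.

SEM = SD · √(1 − ρ) = 2.2 × √0.124 = 2.2 × 0.3521 = 0.7747

0.775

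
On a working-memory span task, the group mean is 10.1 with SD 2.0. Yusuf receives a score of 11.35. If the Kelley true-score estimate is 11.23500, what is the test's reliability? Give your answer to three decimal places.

0.908

T̂ = ρX + (1 − ρ)μ  ⇒  T̂ − μ = ρ(X − μ)
ρ = (T̂ − μ)/(X − μ) = (11.23500 − 10.1) / (11.35 − 10.1) = 1.13500 / 1.25 = 0.90800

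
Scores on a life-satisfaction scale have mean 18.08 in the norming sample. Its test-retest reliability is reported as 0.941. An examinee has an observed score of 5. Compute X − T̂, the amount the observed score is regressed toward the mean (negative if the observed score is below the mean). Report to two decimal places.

T̂ = ρX + (1 − ρ)μ
  = 0.941 × 5 + 0.059 × 18.08
  = 4.705 + 1.06672
  = 5.7717
  ≈ 5.772
X − T̂ = 5 − 5.772 = -0.772 → -0.77

-0.77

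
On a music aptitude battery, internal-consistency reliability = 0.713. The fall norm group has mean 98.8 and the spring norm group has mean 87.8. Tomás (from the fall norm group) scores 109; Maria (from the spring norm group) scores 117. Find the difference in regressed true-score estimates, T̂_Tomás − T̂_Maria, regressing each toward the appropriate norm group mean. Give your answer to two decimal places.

-2.55

T̂_Tomás = 0.713(109) + 0.287(98.8) = 106.0726
T̂_Maria = 0.713(117) + 0.287(87.8) = 108.6196
Difference = 106.0726 − 108.6196 = -2.5470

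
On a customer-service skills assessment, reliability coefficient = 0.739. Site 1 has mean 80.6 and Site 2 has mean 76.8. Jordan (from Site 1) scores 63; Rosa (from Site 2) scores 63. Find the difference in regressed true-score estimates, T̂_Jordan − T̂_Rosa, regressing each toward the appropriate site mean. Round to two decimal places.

T̂_Jordan = 0.739(63) + 0.261(80.6) = 67.5936
T̂_Rosa = 0.739(63) + 0.261(76.8) = 66.6018
Difference = 67.5936 − 66.6018 = 0.9918

0.99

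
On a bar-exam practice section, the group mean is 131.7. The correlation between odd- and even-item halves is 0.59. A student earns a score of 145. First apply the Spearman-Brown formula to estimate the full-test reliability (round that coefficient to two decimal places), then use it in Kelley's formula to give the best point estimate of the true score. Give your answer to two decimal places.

141.54

Spearman-Brown: ρ = 2r/(1 + r) = 2(0.59)/(1 + 0.59) = 1.180/1.59 = 0.7421 → 0.74
T̂ = 0.74(145) + 0.26(131.7) = 107.30 + 34.242 = 141.542 → 141.54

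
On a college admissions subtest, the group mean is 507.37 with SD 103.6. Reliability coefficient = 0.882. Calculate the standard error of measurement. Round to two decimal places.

SEM = SD · √(1 − ρ) = 103.6 × √0.118 = 103.6 × 0.3435 = 35.588

35.59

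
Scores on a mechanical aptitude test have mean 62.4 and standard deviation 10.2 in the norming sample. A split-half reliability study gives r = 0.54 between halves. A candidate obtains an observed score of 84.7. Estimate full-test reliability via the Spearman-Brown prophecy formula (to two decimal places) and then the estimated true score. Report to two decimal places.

Spearman-Brown: ρ = 2r/(1 + r) = 2(0.54)/(1 + 0.54) = 1.080/1.54 = 0.7013 → 0.70
T̂ = 0.70(84.7) + 0.30(62.4) = 59.290 + 18.720 = 78.010 → 78.01

78.01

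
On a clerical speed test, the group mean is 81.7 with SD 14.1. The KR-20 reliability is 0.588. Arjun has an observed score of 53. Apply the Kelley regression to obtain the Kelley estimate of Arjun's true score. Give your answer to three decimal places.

T̂ = ρX + (1 − ρ)μ
  = 0.588 × 53 + 0.412 × 81.7
  = 31.164 + 33.6604
  = 64.8244
  ≈ 64.824

64.824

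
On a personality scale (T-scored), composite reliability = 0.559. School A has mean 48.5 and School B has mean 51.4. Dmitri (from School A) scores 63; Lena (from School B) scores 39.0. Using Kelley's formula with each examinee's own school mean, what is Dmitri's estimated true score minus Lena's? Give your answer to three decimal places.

T̂_Dmitri = 0.559(63) + 0.441(48.5) = 56.60550
T̂_Lena = 0.559(39.0) + 0.441(51.4) = 44.46840
Difference = 56.60550 − 44.46840 = 12.13710

12.137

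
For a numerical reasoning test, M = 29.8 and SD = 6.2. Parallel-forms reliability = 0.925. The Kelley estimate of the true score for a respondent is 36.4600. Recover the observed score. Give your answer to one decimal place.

T̂ = ρX + (1 − ρ)μ  ⇒  X = (T̂ − (1 − ρ)μ) / ρ
X = (36.4600 − 0.075 × 29.8) / 0.925 = (36.4600 − 2.2350) / 0.925 = 34.2250 / 0.925 = 37.000

37.0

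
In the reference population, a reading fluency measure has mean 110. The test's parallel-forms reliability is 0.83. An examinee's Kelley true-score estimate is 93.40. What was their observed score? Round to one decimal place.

T̂ = ρX + (1 − ρ)μ  ⇒  X = (T̂ − (1 − ρ)μ) / ρ
X = (93.40 − 0.17 × 110) / 0.83 = (93.40 − 18.70) / 0.83 = 74.70 / 0.83 = 90.000

90.0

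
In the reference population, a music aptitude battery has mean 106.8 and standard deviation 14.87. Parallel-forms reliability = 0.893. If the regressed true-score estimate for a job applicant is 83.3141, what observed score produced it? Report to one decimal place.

80.5

T̂ = ρX + (1 − ρ)μ  ⇒  X = (T̂ − (1 − ρ)μ) / ρ
X = (83.3141 − 0.107 × 106.8) / 0.893 = (83.3141 − 11.4276) / 0.893 = 71.8865 / 0.893 = 80.500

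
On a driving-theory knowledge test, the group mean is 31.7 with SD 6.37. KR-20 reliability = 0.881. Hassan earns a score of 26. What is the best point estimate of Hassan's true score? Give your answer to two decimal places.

T̂ = ρX + (1 − ρ)μ
  = 0.881 × 26 + 0.119 × 31.7
  = 22.906 + 3.7723
  = 26.678
  ≈ 26.68

26.68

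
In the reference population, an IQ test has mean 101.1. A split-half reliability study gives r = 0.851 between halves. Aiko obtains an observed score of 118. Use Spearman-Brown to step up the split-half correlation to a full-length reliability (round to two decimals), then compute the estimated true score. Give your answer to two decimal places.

Spearman-Brown: ρ = 2r/(1 + r) = 2(0.851)/(1 + 0.851) = 1.7020/1.851 = 0.9195 → 0.92
Regress the observed score toward the mean by the unreliability: T̂ = 0.92·118 + 0.08·101.1 = 108.56 + 8.088 = 116.648.

116.65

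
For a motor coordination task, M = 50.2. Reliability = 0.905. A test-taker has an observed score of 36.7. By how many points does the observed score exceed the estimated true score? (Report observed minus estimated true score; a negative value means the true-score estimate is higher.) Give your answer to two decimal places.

-1.28

T̂ = ρX + (1 − ρ)μ
  = 0.905 × 36.7 + 0.095 × 50.2
  = 33.2135 + 4.7690
  = 37.9825
  ≈ 37.983
X − T̂ = 36.7 − 37.983 = -1.282 → -1.28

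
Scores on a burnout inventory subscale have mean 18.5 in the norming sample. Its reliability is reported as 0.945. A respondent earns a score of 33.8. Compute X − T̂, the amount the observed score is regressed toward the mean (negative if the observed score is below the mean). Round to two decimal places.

Kelley's formula gives T̂ = 0.945·33.8 + 0.055·18.5 = 31.9410 + 1.0175 = 32.9585.
X − T̂ = 33.8 − 32.958 = 0.842 → 0.84

0.84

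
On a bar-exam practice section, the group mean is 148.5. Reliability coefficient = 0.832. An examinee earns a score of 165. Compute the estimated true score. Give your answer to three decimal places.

T̂ = ρX + (1 − ρ)μ
  = 0.832 × 165 + 0.168 × 148.5
  = 137.280 + 24.9480
  = 162.2280
  ≈ 162.228

162.228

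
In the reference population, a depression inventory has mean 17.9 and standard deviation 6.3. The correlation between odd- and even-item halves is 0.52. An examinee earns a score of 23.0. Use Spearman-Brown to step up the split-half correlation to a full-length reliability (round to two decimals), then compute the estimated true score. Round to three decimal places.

Spearman-Brown: ρ = 2r/(1 + r) = 2(0.52)/(1 + 0.52) = 1.040/1.52 = 0.6842 → 0.68
Weight the observed score by reliability and the mean by (1 − reliability): T̂ = 0.68·23.0 + 0.32·17.9 = 15.640 + 5.728 = 21.3680.

21.368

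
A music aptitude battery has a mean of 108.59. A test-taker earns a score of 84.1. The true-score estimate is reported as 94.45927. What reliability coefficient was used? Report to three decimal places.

0.577

T̂ = ρX + (1 − ρ)μ  ⇒  T̂ − μ = ρ(X − μ)
ρ = (T̂ − μ)/(X − μ) = (94.45927 − 108.59) / (84.1 − 108.59) = -14.13073 / -24.49 = 0.57700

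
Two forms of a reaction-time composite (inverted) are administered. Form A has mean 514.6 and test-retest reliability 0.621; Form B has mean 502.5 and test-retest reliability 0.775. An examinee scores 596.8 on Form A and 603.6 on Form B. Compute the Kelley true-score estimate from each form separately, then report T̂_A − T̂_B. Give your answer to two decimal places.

-15.21

T̂_A = 0.621(596.8) + 0.379(514.6) = 565.6462
T̂_B = 0.775(603.6) + 0.225(502.5) = 580.8525
T̂_A − T̂_B = -15.2063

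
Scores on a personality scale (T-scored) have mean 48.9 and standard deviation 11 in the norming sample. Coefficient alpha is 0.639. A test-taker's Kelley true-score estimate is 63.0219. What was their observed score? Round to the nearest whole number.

71

T̂ = ρX + (1 − ρ)μ  ⇒  X = (T̂ − (1 − ρ)μ) / ρ
X = (63.0219 − 0.361 × 48.9) / 0.639 = (63.0219 − 17.6529) / 0.639 = 45.3690 / 0.639 = 71.00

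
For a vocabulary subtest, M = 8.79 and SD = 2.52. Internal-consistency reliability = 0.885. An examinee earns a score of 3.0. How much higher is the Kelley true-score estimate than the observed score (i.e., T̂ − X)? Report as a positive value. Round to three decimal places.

0.666

Kelley's formula gives T̂ = 0.885·3.0 + 0.115·8.79 = 2.6550 + 1.01085 = 3.66585.
T̂ − X = 3.6658 − 3.0 = 0.6658 → 0.666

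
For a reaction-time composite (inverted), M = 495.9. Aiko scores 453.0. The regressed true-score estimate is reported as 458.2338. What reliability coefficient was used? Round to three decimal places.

T̂ = ρX + (1 − ρ)μ  ⇒  T̂ − μ = ρ(X − μ)
ρ = (T̂ − μ)/(X − μ) = (458.2338 − 495.9) / (453.0 − 495.9) = -37.6662 / -42.9 = 0.87800

0.878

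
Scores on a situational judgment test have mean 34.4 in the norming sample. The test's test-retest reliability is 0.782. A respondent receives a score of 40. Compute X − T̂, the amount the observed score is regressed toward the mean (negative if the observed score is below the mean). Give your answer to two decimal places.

T̂ = 0.782(40) + 0.218(34.4) = 31.280 + 7.4992 = 38.7792 → 38.779
X − T̂ = 40 − 38.779 = 1.221 → 1.22

1.22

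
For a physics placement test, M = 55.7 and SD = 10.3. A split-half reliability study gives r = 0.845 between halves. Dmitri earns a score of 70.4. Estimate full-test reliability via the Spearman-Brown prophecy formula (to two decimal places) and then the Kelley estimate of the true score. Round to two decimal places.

Spearman-Brown: ρ = 2r/(1 + r) = 2(0.845)/(1 + 0.845) = 1.6900/1.845 = 0.9160 → 0.92
T̂ = 0.92(70.4) + 0.08(55.7) = 64.768 + 4.456 = 69.224 → 69.22

69.22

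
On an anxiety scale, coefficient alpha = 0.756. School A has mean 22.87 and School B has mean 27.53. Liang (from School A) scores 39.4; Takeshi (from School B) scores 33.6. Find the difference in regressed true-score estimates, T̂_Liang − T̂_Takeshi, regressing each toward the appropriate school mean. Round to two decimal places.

T̂_Liang = 0.756(39.4) + 0.244(22.87) = 35.3667
T̂_Takeshi = 0.756(33.6) + 0.244(27.53) = 32.1189
Difference = 35.3667 − 32.1189 = 3.2478

3.25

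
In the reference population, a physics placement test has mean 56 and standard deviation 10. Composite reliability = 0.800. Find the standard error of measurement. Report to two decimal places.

4.47

SEM = SD · √(1 − ρ) = 10 × √0.200 = 10 × 0.4472 = 4.472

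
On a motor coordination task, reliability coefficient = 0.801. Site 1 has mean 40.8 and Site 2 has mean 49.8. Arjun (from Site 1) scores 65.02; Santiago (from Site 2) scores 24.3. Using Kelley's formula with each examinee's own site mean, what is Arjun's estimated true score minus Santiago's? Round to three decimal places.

30.826

T̂_Arjun = 0.801(65.02) + 0.199(40.8) = 60.20022
T̂_Santiago = 0.801(24.3) + 0.199(49.8) = 29.37450
Difference = 60.20022 − 29.37450 = 30.82572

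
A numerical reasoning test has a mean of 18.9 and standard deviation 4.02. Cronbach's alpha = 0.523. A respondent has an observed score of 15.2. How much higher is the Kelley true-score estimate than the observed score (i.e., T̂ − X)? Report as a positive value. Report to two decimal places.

T̂ = 0.523(15.2) + 0.477(18.9) = 7.9496 + 9.0153 = 16.9649 → 16.965
T̂ − X = 16.965 − 15.2 = 1.765 → 1.76

1.76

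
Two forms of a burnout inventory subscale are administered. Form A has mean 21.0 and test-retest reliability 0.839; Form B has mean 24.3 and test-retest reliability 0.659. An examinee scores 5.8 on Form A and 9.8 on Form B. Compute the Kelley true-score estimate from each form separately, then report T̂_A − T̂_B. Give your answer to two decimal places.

T̂_A = 0.839(5.8) + 0.161(21.0) = 8.2472
T̂_B = 0.659(9.8) + 0.341(24.3) = 14.7445
T̂_A − T̂_B = -6.4973

-6.50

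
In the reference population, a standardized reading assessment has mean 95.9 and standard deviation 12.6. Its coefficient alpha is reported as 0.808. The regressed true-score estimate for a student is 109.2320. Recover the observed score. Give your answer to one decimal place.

T̂ = ρX + (1 − ρ)μ  ⇒  X = (T̂ − (1 − ρ)μ) / ρ
X = (109.2320 − 0.192 × 95.9) / 0.808 = (109.2320 − 18.4128) / 0.808 = 90.8192 / 0.808 = 112.400

112.4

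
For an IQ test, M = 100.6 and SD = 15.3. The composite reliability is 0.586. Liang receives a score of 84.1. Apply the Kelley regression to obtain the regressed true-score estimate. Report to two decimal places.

90.93

T̂ = ρX + (1 − ρ)μ
  = 0.586 × 84.1 + 0.414 × 100.6
  = 49.2826 + 41.6484
  = 90.931
  ≈ 90.93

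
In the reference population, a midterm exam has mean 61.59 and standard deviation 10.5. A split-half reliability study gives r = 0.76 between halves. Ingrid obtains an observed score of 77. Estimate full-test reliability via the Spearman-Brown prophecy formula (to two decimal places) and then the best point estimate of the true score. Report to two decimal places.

Spearman-Brown: ρ = 2r/(1 + r) = 2(0.76)/(1 + 0.76) = 1.520/1.76 = 0.8636 → 0.86
Regress the observed score toward the mean by the unreliability: T̂ = 0.86·77 + 0.14·61.59 = 66.22 + 8.6226 = 74.843.

74.84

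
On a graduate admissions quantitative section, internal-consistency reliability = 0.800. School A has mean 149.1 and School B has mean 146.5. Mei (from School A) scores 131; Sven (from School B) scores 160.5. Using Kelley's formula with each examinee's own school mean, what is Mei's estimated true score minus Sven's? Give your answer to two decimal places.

T̂_Mei = 0.800(131) + 0.200(149.1) = 134.6200
T̂_Sven = 0.800(160.5) + 0.200(146.5) = 157.7000
Difference = 134.6200 − 157.7000 = -23.0800

-23.08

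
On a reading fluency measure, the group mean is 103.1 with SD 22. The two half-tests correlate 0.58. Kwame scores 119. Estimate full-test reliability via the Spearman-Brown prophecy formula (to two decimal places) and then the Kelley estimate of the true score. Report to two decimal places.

114.71

Spearman-Brown: ρ = 2r/(1 + r) = 2(0.58)/(1 + 0.58) = 1.160/1.58 = 0.7342 → 0.73
T̂ = 0.73(119) + 0.27(103.1) = 86.87 + 27.837 = 114.707 → 114.71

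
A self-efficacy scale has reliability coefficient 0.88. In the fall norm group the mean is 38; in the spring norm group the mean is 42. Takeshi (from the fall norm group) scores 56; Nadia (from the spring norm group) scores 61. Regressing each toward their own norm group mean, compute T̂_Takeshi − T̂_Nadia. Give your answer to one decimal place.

-4.9

T̂_Takeshi = 0.88(56) + 0.12(38) = 53.840
T̂_Nadia = 0.88(61) + 0.12(42) = 58.720
Difference = 53.840 − 58.720 = -4.880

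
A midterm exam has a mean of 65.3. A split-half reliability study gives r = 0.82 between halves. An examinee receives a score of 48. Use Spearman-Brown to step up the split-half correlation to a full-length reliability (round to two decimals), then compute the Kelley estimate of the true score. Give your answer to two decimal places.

49.73

Spearman-Brown: ρ = 2r/(1 + r) = 2(0.82)/(1 + 0.82) = 1.640/1.82 = 0.9011 → 0.90
Kelley's formula gives T̂ = 0.90·48 + 0.10·65.3 = 43.20 + 6.530 = 49.730.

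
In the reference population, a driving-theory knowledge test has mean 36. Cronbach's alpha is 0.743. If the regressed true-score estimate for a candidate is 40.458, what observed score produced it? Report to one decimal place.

42.0

T̂ = ρX + (1 − ρ)μ  ⇒  X = (T̂ − (1 − ρ)μ) / ρ
X = (40.458 − 0.257 × 36) / 0.743 = (40.458 − 9.252) / 0.743 = 31.206 / 0.743 = 42.000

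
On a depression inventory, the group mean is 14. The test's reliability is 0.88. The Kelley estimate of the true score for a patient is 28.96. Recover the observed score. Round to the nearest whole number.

T̂ = ρX + (1 − ρ)μ  ⇒  X = (T̂ − (1 − ρ)μ) / ρ
X = (28.96 − 0.12 × 14) / 0.88 = (28.96 − 1.68) / 0.88 = 27.28 / 0.88 = 31.00

31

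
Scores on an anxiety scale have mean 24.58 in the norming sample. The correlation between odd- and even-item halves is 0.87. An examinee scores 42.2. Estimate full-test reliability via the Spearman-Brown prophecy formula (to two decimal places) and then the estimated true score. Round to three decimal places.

40.967

Spearman-Brown: ρ = 2r/(1 + r) = 2(0.87)/(1 + 0.87) = 1.740/1.87 = 0.9305 → 0.93
T̂ = ρX + (1 − ρ)μ
  = 0.93 × 42.2 + 0.07 × 24.58
  = 39.246 + 1.7206
  = 40.9666
  ≈ 40.967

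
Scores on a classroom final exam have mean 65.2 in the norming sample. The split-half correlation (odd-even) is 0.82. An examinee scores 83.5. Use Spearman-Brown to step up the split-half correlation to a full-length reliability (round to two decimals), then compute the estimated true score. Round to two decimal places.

81.67

Spearman-Brown: ρ = 2r/(1 + r) = 2(0.82)/(1 + 0.82) = 1.640/1.82 = 0.9011 → 0.90
Weight the observed score by reliability and the mean by (1 − reliability): T̂ = 0.90·83.5 + 0.10·65.2 = 75.150 + 6.520 = 81.670.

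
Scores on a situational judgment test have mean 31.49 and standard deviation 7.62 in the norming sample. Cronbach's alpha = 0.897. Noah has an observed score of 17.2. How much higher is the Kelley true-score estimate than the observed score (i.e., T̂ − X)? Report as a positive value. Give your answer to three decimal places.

1.472

T̂ = 0.897(17.2) + 0.103(31.49) = 15.4284 + 3.24347 = 18.67187 → 18.6719
T̂ − X = 18.6719 − 17.2 = 1.4719 → 1.472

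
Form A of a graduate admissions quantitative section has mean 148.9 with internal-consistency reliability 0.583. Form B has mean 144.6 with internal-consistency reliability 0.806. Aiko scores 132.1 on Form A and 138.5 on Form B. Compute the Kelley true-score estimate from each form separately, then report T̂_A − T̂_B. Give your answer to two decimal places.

-0.58

T̂_A = 0.583(132.1) + 0.417(148.9) = 139.1056
T̂_B = 0.806(138.5) + 0.194(144.6) = 139.6834
T̂_A − T̂_B = -0.5778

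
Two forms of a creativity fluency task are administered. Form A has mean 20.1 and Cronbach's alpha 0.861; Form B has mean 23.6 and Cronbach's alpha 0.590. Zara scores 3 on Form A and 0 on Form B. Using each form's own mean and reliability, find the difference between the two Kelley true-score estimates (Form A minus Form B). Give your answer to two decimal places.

-4.30

T̂_A = 0.861(3) + 0.139(20.1) = 5.3769
T̂_B = 0.590(0) + 0.410(23.6) = 9.6760
T̂_A − T̂_B = -4.2991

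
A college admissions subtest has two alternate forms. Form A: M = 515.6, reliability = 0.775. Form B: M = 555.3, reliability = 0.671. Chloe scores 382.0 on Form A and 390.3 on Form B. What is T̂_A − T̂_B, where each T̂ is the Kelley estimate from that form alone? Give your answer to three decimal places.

-32.525

T̂_A = 0.775(382.0) + 0.225(515.6) = 412.06000
T̂_B = 0.671(390.3) + 0.329(555.3) = 444.58500
T̂_A − T̂_B = -32.52500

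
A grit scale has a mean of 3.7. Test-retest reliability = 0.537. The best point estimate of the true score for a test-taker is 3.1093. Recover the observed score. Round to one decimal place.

2.6

T̂ = ρX + (1 − ρ)μ  ⇒  X = (T̂ − (1 − ρ)μ) / ρ
X = (3.1093 − 0.463 × 3.7) / 0.537 = (3.1093 − 1.7131) / 0.537 = 1.3962 / 0.537 = 2.600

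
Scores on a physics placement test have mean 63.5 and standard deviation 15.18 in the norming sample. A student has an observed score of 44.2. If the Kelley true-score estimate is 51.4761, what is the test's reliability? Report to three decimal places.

0.623

T̂ = ρX + (1 − ρ)μ  ⇒  T̂ − μ = ρ(X − μ)
ρ = (T̂ − μ)/(X − μ) = (51.4761 − 63.5) / (44.2 − 63.5) = -12.0239 / -19.3 = 0.62300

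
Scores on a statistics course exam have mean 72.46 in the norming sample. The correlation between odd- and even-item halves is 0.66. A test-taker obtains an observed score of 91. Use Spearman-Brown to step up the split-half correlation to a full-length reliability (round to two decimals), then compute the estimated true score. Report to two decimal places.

87.29

Spearman-Brown: ρ = 2r/(1 + r) = 2(0.66)/(1 + 0.66) = 1.320/1.66 = 0.7952 → 0.80
Regress the observed score toward the mean by the unreliability: T̂ = 0.80·91 + 0.20·72.46 = 72.80 + 14.4920 = 87.292.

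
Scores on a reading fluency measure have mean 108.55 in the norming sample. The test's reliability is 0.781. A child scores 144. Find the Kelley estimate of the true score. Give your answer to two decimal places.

Kelley's formula gives T̂ = 0.781·144 + 0.219·108.55 = 112.464 + 23.77245 = 136.236.

136.24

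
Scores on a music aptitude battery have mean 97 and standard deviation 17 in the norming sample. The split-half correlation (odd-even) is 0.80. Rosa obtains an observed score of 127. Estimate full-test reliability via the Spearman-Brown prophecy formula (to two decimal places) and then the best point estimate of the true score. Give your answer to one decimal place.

Spearman-Brown: ρ = 2r/(1 + r) = 2(0.80)/(1 + 0.80) = 1.600/1.80 = 0.8889 → 0.89
T̂ = ρX + (1 − ρ)μ
  = 0.89 × 127 + 0.11 × 97
  = 113.03 + 10.67
  = 123.70
  ≈ 123.7

123.7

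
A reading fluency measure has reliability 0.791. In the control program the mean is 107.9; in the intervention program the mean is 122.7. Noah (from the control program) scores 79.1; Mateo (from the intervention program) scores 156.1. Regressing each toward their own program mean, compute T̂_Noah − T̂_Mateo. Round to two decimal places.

T̂_Noah = 0.791(79.1) + 0.209(107.9) = 85.1192
T̂_Mateo = 0.791(156.1) + 0.209(122.7) = 149.1194
Difference = 85.1192 − 149.1194 = -64.0002

-64.00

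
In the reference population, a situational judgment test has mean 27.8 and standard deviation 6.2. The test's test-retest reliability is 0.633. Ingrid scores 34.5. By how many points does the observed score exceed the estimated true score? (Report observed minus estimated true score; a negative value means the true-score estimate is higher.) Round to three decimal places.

T̂ = 0.633(34.5) + 0.367(27.8) = 21.8385 + 10.2026 = 32.04110 → 32.0411
X − T̂ = 34.5 − 32.0411 = 2.4589 → 2.459

2.459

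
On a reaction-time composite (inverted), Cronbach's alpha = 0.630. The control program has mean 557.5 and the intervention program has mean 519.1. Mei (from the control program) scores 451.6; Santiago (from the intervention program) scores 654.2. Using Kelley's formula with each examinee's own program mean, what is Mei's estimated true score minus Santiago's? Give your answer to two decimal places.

-113.43

T̂_Mei = 0.630(451.6) + 0.370(557.5) = 490.7830
T̂_Santiago = 0.630(654.2) + 0.370(519.1) = 604.2130
Difference = 490.7830 − 604.2130 = -113.4300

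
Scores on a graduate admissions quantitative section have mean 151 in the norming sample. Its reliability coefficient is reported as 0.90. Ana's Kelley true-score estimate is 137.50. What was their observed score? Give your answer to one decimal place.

136.0

T̂ = ρX + (1 − ρ)μ  ⇒  X = (T̂ − (1 − ρ)μ) / ρ
X = (137.50 − 0.10 × 151) / 0.90 = (137.50 − 15.10) / 0.90 = 122.40 / 0.90 = 136.000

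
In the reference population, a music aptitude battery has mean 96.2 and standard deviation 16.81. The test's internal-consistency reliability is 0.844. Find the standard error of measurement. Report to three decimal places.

SEM = SD · √(1 − ρ) = 16.81 × √0.156 = 16.81 × 0.3950 = 6.6394

6.639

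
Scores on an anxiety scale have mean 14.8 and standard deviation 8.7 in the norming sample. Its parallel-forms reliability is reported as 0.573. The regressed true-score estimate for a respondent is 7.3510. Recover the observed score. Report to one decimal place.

1.8

T̂ = ρX + (1 − ρ)μ  ⇒  X = (T̂ − (1 − ρ)μ) / ρ
X = (7.3510 − 0.427 × 14.8) / 0.573 = (7.3510 − 6.3196) / 0.573 = 1.0314 / 0.573 = 1.800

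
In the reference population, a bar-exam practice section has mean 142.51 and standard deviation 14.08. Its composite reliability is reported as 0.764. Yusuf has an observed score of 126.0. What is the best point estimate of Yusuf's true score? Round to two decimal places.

T̂ = ρX + (1 − ρ)μ
  = 0.764 × 126.0 + 0.236 × 142.51
  = 96.2640 + 33.63236
  = 129.896
  ≈ 129.90

129.90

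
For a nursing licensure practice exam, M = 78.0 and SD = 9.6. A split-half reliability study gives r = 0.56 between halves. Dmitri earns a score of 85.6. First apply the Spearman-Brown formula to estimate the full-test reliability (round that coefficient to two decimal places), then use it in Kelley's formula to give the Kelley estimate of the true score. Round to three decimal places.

Spearman-Brown: ρ = 2r/(1 + r) = 2(0.56)/(1 + 0.56) = 1.120/1.56 = 0.7179 → 0.72
T̂ = ρX + (1 − ρ)μ
  = 0.72 × 85.6 + 0.28 × 78.0
  = 61.632 + 21.840
  = 83.4720
  ≈ 83.472

83.472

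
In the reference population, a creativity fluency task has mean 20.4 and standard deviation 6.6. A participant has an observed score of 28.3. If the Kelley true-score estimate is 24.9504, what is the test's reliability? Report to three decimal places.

T̂ = ρX + (1 − ρ)μ  ⇒  T̂ − μ = ρ(X − μ)
ρ = (T̂ − μ)/(X − μ) = (24.9504 − 20.4) / (28.3 − 20.4) = 4.5504 / 7.9 = 0.57600

0.576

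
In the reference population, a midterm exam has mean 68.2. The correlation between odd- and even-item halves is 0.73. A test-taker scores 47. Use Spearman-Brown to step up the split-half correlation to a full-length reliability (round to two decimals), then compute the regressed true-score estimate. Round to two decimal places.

50.39

Spearman-Brown: ρ = 2r/(1 + r) = 2(0.73)/(1 + 0.73) = 1.460/1.73 = 0.8439 → 0.84
Regress the observed score toward the mean by the unreliability: T̂ = 0.84·47 + 0.16·68.2 = 39.48 + 10.912 = 50.392.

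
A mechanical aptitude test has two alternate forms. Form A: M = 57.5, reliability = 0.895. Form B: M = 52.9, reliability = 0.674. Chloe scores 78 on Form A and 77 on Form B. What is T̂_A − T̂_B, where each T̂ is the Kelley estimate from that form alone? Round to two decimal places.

T̂_A = 0.895(78) + 0.105(57.5) = 75.8475
T̂_B = 0.674(77) + 0.326(52.9) = 69.1434
T̂_A − T̂_B = 6.7041

6.70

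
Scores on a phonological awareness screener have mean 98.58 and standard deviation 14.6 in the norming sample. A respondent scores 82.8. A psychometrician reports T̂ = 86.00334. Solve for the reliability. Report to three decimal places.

T̂ = ρX + (1 − ρ)μ  ⇒  T̂ − μ = ρ(X − μ)
ρ = (T̂ − μ)/(X − μ) = (86.00334 − 98.58) / (82.8 − 98.58) = -12.57666 / -15.78 = 0.79700

0.797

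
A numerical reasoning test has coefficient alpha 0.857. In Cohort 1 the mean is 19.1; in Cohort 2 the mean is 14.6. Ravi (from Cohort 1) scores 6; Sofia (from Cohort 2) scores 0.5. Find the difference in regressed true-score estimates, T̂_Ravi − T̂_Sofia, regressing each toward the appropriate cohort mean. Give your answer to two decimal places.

T̂_Ravi = 0.857(6) + 0.143(19.1) = 7.8733
T̂_Sofia = 0.857(0.5) + 0.143(14.6) = 2.5163
Difference = 7.8733 − 2.5163 = 5.3570

5.36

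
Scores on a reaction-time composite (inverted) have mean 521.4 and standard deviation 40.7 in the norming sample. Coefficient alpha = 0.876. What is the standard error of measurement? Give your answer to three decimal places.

SEM = SD · √(1 − ρ) = 40.7 × √0.124 = 40.7 × 0.3521 = 14.3319

14.332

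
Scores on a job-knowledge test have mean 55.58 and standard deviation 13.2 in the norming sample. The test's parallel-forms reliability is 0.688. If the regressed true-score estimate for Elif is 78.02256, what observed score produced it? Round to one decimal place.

88.2

T̂ = ρX + (1 − ρ)μ  ⇒  X = (T̂ − (1 − ρ)μ) / ρ
X = (78.02256 − 0.312 × 55.58) / 0.688 = (78.02256 − 17.34096) / 0.688 = 60.68160 / 0.688 = 88.200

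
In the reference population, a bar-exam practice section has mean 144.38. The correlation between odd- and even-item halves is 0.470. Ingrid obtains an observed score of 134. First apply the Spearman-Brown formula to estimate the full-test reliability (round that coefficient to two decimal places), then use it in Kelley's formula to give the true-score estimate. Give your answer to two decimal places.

137.74

Spearman-Brown: ρ = 2r/(1 + r) = 2(0.470)/(1 + 0.470) = 0.9400/1.470 = 0.6395 → 0.64
Kelley's formula gives T̂ = 0.64·134 + 0.36·144.38 = 85.76 + 51.9768 = 137.737.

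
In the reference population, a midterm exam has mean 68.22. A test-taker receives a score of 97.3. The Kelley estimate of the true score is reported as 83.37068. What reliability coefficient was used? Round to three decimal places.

T̂ = ρX + (1 − ρ)μ  ⇒  T̂ − μ = ρ(X − μ)
ρ = (T̂ − μ)/(X − μ) = (83.37068 − 68.22) / (97.3 − 68.22) = 15.15068 / 29.08 = 0.52100

0.521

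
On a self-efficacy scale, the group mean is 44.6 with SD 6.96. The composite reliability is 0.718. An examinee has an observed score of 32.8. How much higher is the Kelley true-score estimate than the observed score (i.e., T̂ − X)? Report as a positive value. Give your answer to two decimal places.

3.33

T̂ = 0.718(32.8) + 0.282(44.6) = 23.5504 + 12.5772 = 36.1276 → 36.128
T̂ − X = 36.128 − 32.8 = 3.328 → 3.33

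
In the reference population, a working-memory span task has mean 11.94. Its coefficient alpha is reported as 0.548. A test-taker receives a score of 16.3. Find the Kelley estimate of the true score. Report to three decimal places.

14.329

T̂ = ρX + (1 − ρ)μ
  = 0.548 × 16.3 + 0.452 × 11.94
  = 8.9324 + 5.39688
  = 14.3293
  ≈ 14.329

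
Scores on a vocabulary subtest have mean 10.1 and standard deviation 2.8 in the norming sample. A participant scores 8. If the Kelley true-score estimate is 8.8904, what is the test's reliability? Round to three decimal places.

0.576

T̂ = ρX + (1 − ρ)μ  ⇒  T̂ − μ = ρ(X − μ)
ρ = (T̂ − μ)/(X − μ) = (8.8904 − 10.1) / (8 − 10.1) = -1.2096 / -2.1 = 0.57600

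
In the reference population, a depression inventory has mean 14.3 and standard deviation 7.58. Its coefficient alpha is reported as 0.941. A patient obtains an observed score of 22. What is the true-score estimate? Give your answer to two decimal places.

T̂ = 0.941(22) + 0.059(14.3) = 20.702 + 0.8437 = 21.546 → 21.55

21.55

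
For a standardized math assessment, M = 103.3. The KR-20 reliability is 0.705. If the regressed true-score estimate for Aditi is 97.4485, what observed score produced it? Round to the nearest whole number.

T̂ = ρX + (1 − ρ)μ  ⇒  X = (T̂ − (1 − ρ)μ) / ρ
X = (97.4485 − 0.295 × 103.3) / 0.705 = (97.4485 − 30.4735) / 0.705 = 66.9750 / 0.705 = 95.00

95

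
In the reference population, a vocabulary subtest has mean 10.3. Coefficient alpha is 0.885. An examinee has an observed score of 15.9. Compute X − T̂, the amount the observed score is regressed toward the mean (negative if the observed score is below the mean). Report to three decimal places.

0.644

T̂ = 0.885(15.9) + 0.115(10.3) = 14.0715 + 1.1845 = 15.25600 → 15.2560
X − T̂ = 15.9 − 15.2560 = 0.6440 → 0.644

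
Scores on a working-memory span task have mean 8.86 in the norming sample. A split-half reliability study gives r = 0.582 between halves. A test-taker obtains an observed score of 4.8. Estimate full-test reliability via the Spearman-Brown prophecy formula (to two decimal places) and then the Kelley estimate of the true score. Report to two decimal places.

Spearman-Brown: ρ = 2r/(1 + r) = 2(0.582)/(1 + 0.582) = 1.1640/1.582 = 0.7358 → 0.74
T̂ = ρX + (1 − ρ)μ
  = 0.74 × 4.8 + 0.26 × 8.86
  = 3.552 + 2.3036
  = 5.856
  ≈ 5.86

5.86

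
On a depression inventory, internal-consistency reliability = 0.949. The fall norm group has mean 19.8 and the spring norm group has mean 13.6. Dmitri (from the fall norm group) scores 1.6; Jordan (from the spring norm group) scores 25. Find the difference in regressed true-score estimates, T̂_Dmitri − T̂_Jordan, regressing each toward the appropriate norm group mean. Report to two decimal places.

T̂_Dmitri = 0.949(1.6) + 0.051(19.8) = 2.5282
T̂_Jordan = 0.949(25) + 0.051(13.6) = 24.4186
Difference = 2.5282 − 24.4186 = -21.8904

-21.89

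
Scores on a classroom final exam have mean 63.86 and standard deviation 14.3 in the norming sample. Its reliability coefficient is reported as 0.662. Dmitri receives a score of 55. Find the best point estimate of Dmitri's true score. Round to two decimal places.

Kelley's formula gives T̂ = 0.662·55 + 0.338·63.86 = 36.410 + 21.58468 = 57.995.

57.99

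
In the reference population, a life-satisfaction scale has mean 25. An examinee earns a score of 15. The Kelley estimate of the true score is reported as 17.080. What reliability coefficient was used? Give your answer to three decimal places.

T̂ = ρX + (1 − ρ)μ  ⇒  T̂ − μ = ρ(X − μ)
ρ = (T̂ − μ)/(X − μ) = (17.080 − 25) / (15 − 25) = -7.920 / -10.0 = 0.79200

0.792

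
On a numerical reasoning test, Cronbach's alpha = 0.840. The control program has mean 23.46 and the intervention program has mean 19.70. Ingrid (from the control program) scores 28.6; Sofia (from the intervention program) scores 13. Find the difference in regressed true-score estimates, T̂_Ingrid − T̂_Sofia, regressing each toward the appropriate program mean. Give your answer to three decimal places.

T̂_Ingrid = 0.840(28.6) + 0.160(23.46) = 27.77760
T̂_Sofia = 0.840(13) + 0.160(19.70) = 14.07200
Difference = 27.77760 − 14.07200 = 13.70560

13.706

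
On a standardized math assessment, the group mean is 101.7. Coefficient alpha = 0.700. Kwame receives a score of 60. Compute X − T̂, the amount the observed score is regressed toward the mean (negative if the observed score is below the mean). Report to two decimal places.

T̂ = 0.700(60) + 0.300(101.7) = 42.000 + 30.5100 = 72.5100 → 72.510
X − T̂ = 60 − 72.510 = -12.510 → -12.51

-12.51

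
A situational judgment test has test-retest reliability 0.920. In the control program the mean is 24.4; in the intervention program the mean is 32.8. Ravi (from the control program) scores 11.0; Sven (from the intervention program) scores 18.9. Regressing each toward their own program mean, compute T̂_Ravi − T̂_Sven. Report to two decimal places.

T̂_Ravi = 0.920(11.0) + 0.080(24.4) = 12.0720
T̂_Sven = 0.920(18.9) + 0.080(32.8) = 20.0120
Difference = 12.0720 − 20.0120 = -7.9400

-7.94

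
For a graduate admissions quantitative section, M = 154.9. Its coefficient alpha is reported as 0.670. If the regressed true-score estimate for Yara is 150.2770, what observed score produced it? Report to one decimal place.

T̂ = ρX + (1 − ρ)μ  ⇒  X = (T̂ − (1 − ρ)μ) / ρ
X = (150.2770 − 0.330 × 154.9) / 0.670 = (150.2770 − 51.1170) / 0.670 = 99.1600 / 0.670 = 148.000

148.0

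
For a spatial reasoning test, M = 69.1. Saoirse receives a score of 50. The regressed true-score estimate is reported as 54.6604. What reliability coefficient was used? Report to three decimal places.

T̂ = ρX + (1 − ρ)μ  ⇒  T̂ − μ = ρ(X − μ)
ρ = (T̂ − μ)/(X − μ) = (54.6604 − 69.1) / (50 − 69.1) = -14.4396 / -19.1 = 0.75600

0.756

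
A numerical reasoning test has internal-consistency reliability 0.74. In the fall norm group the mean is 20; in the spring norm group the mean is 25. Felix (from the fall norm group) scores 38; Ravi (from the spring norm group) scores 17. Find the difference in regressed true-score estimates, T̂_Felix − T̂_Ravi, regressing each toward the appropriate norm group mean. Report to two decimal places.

14.24

T̂_Felix = 0.74(38) + 0.26(20) = 33.3200
T̂_Ravi = 0.74(17) + 0.26(25) = 19.0800
Difference = 33.3200 − 19.0800 = 14.2400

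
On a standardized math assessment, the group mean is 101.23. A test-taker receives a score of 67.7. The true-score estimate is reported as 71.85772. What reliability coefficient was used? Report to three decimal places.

0.876

T̂ = ρX + (1 − ρ)μ  ⇒  T̂ − μ = ρ(X − μ)
ρ = (T̂ − μ)/(X − μ) = (71.85772 − 101.23) / (67.7 − 101.23) = -29.37228 / -33.53 = 0.87600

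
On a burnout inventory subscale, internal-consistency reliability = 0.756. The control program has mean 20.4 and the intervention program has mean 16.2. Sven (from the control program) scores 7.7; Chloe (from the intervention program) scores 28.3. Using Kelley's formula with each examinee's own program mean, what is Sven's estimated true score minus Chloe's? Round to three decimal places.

T̂_Sven = 0.756(7.7) + 0.244(20.4) = 10.79880
T̂_Chloe = 0.756(28.3) + 0.244(16.2) = 25.34760
Difference = 10.79880 − 25.34760 = -14.54880

-14.549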